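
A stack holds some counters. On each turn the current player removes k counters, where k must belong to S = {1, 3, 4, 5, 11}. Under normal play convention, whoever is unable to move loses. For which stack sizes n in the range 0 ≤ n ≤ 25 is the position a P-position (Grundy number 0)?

G(0) = 0
G(1) = mex{0} = 1
G(2) = mex{1} = 0
G(3) = mex{0,0} = 1
G(4) = mex{1,1,0} = 2
G(5) = mex{2,0,1,0} = 3
G(6) = mex{3,1,0,1} = 2
G(7) = mex{2,2,1,0} = 3
G(8) = mex{3,3,2,1} = 0
G(9) = mex{0,2,3,2} = 1
G(10) = mex{1,3,2,3} = 0
G(11) = mex{0,0,3,2,0} = 1
G(12) = mex{1,1,0,3,1} = 2
G(13) = mex{2,0,1,0,0} = 3
G(14) = mex{3,1,0,1,1} = 2
G(15) = mex{2,2,1,0,2} = 3
G(16) = mex{3,3,2,1,3} = 0
G(17) = mex{0,2,3,2,2} = 1
G(18) = mex{1,3,2,3,3} = 0
G(19) = mex{0,0,3,2,0} = 1
G(20) = mex{1,1,0,3,1} = 2
G(21) = mex{2,0,1,0,0} = 3
G(22) = mex{3,1,0,1,1} = 2
G(23) = mex{2,2,1,0,2} = 3
G(24) = mex{3,3,2,1,3} = 0
G(25) = mex{0,2,3,2,2} = 1
P-positions are exactly the n with G(n) = 0.

0, 2, 8, 10, 16, 18, 24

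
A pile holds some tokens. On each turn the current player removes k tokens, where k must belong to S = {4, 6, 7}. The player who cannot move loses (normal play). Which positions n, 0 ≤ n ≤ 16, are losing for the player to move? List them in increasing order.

0, 1, 2, 3, 11, 12, 13, 14

G(0) = 0
G(1) = mex{} = 0
G(2) = mex{} = 0
G(3) = mex{} = 0
G(4) = mex{0} = 1
G(5) = mex{0} = 1
G(6) = mex{0,0} = 1
G(7) = mex{0,0,0} = 1
G(8) = mex{1,0,0} = 2
G(9) = mex{1,0,0} = 2
G(10) = mex{1,1,0} = 2
G(11) = mex{1,1,1} = 0
G(12) = mex{2,1,1} = 0
G(13) = mex{2,1,1} = 0
G(14) = mex{2,2,1} = 0
G(15) = mex{0,2,2} = 1
G(16) = mex{0,2,2} = 1
P-positions are exactly the n with G(n) = 0.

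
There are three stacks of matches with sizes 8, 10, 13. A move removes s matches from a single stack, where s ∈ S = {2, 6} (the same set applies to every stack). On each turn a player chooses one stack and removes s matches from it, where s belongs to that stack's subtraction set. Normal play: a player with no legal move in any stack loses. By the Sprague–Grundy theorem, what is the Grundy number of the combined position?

All stacks use S = {2, 6}:
G(0) = 0
G(1) = mex{} = 0
G(2) = mex{0} = 1
G(3) = mex{0} = 1
G(4) = mex{1} = 0
G(5) = mex{1} = 0
G(6) = mex{0,0} = 1
G(7) = mex{0,0} = 1
G(8) = mex{1,1} = 0
G(9) = mex{1,1} = 0
G(10) = mex{0,0} = 1
G(11) = mex{0,0} = 1
G(12) = mex{1,1} = 0
G(13) = mex{1,1} = 0
Stack A: G(8) = 0.
Stack B: G(10) = 1.
Stack C: G(13) = 0.
Combined Grundy value = 0 ⊕ 1 ⊕ 0 = 1.

1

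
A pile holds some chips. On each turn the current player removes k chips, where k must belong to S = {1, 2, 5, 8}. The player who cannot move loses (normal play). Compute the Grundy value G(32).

2

G(0) = 0
G(1) = mex{0} = 1
G(2) = mex{1,0} = 2
G(3) = mex{2,1} = 0
G(4) = mex{0,2} = 1
G(5) = mex{1,0,0} = 2
G(6) = mex{2,1,1} = 0
G(7) = mex{0,2,2} = 1
G(8) = mex{1,0,0,0} = 2
G(9) = mex{2,1,1,1} = 0
G(10) = mex{0,2,2,2} = 1
G(11) = mex{1,0,0,0} = 2
G(12) = mex{2,1,1,1} = 0
G(13) = mex{0,2,2,2} = 1
G(14) = mex{1,0,0,0} = 2
G(15) = mex{2,1,1,1} = 0
G(16) = mex{0,2,2,2} = 1
G(17) = mex{1,0,0,0} = 2
G(18) = mex{2,1,1,1} = 0
G(19) = mex{0,2,2,2} = 1
G(20) = mex{1,0,0,0} = 2
G(21) = mex{2,1,1,1} = 0
G(22) = mex{0,2,2,2} = 1
G(23) = mex{1,0,0,0} = 2
G(24) = mex{2,1,1,1} = 0
G(25) = mex{0,2,2,2} = 1
G(26) = mex{1,0,0,0} = 2
G(27) = mex{2,1,1,1} = 0
G(28) = mex{0,2,2,2} = 1
G(29) = mex{1,0,0,0} = 2
G(30) = mex{2,1,1,1} = 0
G(31) = mex{0,2,2,2} = 1
G(32) = mex{1,0,0,0} = 2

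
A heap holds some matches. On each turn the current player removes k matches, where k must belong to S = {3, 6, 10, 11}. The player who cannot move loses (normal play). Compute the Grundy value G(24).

2

n :  0  1  2  3  4  5  6  7  8  9 10 11 12 13 14 15 16 17 18 19 20 21 22 23 24
G :  0  0  0  1  1  1  2  2  2  0  3  3  1  4  0  2  0  1  0  1  2  1  2  0  2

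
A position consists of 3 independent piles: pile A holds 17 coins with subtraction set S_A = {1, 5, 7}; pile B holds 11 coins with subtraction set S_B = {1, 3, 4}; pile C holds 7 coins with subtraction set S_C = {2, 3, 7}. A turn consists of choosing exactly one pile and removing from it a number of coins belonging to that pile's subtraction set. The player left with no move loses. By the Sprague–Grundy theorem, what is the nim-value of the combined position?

2

Pile A, S = {1, 5, 7}:
n :  0  1  2  3  4  5  6  7  8  9 10 11 12 13 14 15 16 17
G :  0  1  0  1  0  1  0  1  0  1  0  1  0  1  0  1  0  1
G_A(17) = 1.
Pile B, S = {1, 3, 4}:
G(0) = 0
G(1) = mex{0} = 1
G(2) = mex{1} = 0
G(3) = mex{0,0} = 1
G(4) = mex{1,1,0} = 2
G(5) = mex{2,0,1} = 3
G(6) = mex{3,1,0} = 2
G(7) = mex{2,2,1} = 0
G(8) = mex{0,3,2} = 1
G(9) = mex{1,2,3} = 0
G(10) = mex{0,0,2} = 1
G(11) = mex{1,1,0} = 2
G_B(11) = 2.
Pile C, S = {2, 3, 7}:
n : 0 1 2 3 4 5 6 7
G : 0 0 1 1 2 0 0 1
G_C(7) = 1.
Combined Grundy value = 1 ⊕ 2 ⊕ 1 = 2.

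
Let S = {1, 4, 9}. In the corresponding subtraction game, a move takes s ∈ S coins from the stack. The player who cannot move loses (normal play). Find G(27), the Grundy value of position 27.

G(0) = 0
G(1) = mex{0} = 1
G(2) = mex{1} = 0
G(3) = mex{0} = 1
G(4) = mex{1,0} = 2
G(5) = mex{2,1} = 0
G(6) = mex{0,0} = 1
G(7) = mex{1,1} = 0
G(8) = mex{0,2} = 1
G(9) = mex{1,0,0} = 2
G(10) = mex{2,1,1} = 0
G(11) = mex{0,0,0} = 1
G(12) = mex{1,1,1} = 0
G(13) = mex{0,2,2} = 1
G(14) = mex{1,0,0} = 2
G(15) = mex{2,1,1} = 0
G(16) = mex{0,0,0} = 1
G(17) = mex{1,1,1} = 0
G(18) = mex{0,2,2} = 1
G(19) = mex{1,0,0} = 2
G(20) = mex{2,1,1} = 0
G(21) = mex{0,0,0} = 1
G(22) = mex{1,1,1} = 0
G(23) = mex{0,2,2} = 1
G(24) = mex{1,0,0} = 2
G(25) = mex{2,1,1} = 0
G(26) = mex{0,0,0} = 1
G(27) = mex{1,1,1} = 0

0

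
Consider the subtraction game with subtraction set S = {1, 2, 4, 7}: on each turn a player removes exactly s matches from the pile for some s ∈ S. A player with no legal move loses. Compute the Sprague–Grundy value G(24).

0

n :  0  1  2  3  4  5  6  7  8  9 10 11 12 13 14 15 16 17 18 19 20 21 22 23 24
G :  0  1  2  0  1  2  0  1  2  0  1  2  0  1  2  0  1  2  0  1  2  0  1  2  0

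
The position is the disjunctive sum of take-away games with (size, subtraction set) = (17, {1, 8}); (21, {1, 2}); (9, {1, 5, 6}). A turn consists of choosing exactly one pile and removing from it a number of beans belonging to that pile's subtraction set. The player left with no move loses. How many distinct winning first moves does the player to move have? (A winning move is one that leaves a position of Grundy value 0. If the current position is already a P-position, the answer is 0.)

2

Pile A, S = {1, 8}:
G(0) = 0
G(1) = mex{0} = 1
G(2) = mex{1} = 0
G(3) = mex{0} = 1
G(4) = mex{1} = 0
G(5) = mex{0} = 1
G(6) = mex{1} = 0
G(7) = mex{0} = 1
G(8) = mex{1,0} = 2
G(9) = mex{2,1} = 0
G(10) = mex{0,0} = 1
G(11) = mex{1,1} = 0
G(12) = mex{0,0} = 1
G(13) = mex{1,1} = 0
G(14) = mex{0,0} = 1
G(15) = mex{1,1} = 0
G(16) = mex{0,2} = 1
G(17) = mex{1,0} = 2
G_A(17) = 2.
Pile B, S = {1, 2}:
G(0) = 0
G(1) = mex{0} = 1
G(2) = mex{1,0} = 2
G(3) = mex{2,1} = 0
G(4) = mex{0,2} = 1
G(5) = mex{1,0} = 2
G(6) = mex{2,1} = 0
G(7) = mex{0,2} = 1
G(8) = mex{1,0} = 2
G(9) = mex{2,1} = 0
G(10) = mex{0,2} = 1
G(11) = mex{1,0} = 2
G(12) = mex{2,1} = 0
G(13) = mex{0,2} = 1
G(14) = mex{1,0} = 2
G(15) = mex{2,1} = 0
G(16) = mex{0,2} = 1
G(17) = mex{1,0} = 2
G(18) = mex{2,1} = 0
G(19) = mex{0,2} = 1
G(20) = mex{1,0} = 2
G(21) = mex{2,1} = 0
G_B(21) = 0.
Pile C, S = {1, 5, 6}:
n : 0 1 2 3 4 5 6 7 8 9
G : 0 1 0 1 0 1 2 3 2 3
G_C(9) = 3.
Combined Grundy value = 2 ⊕ 0 ⊕ 3 = 1.
A winning move leaves total XOR = 0, i.e. changes one component's Grundy value g to g ⊕ X where X is the current total.
Pile A: need g' = 2⊕1 = 3. Options: 17−1→G=1, 17−8→G=0. Hits: 0.
Pile B: need g' = 0⊕1 = 1. Options: 21−1→G=2, 21−2→G=1. Hits: 1.
Pile C: need g' = 3⊕1 = 2. Options: 9−1→G=2, 9−5→G=0, 9−6→G=1. Hits: 1.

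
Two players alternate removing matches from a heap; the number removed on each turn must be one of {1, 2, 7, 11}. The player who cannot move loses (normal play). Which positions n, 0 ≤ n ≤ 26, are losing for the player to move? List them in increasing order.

G(0) = 0
G(1) = mex{0} = 1
G(2) = mex{1,0} = 2
G(3) = mex{2,1} = 0
G(4) = mex{0,2} = 1
G(5) = mex{1,0} = 2
G(6) = mex{2,1} = 0
G(7) = mex{0,2,0} = 1
G(8) = mex{1,0,1} = 2
G(9) = mex{2,1,2} = 0
G(10) = mex{0,2,0} = 1
G(11) = mex{1,0,1,0} = 2
G(12) = mex{2,1,2,1} = 0
G(13) = mex{0,2,0,2} = 1
G(14) = mex{1,0,1,0} = 2
G(15) = mex{2,1,2,1} = 0
G(16) = mex{0,2,0,2} = 1
G(17) = mex{1,0,1,0} = 2
G(18) = mex{2,1,2,1} = 0
G(19) = mex{0,2,0,2} = 1
G(20) = mex{1,0,1,0} = 2
G(21) = mex{2,1,2,1} = 0
G(22) = mex{0,2,0,2} = 1
G(23) = mex{1,0,1,0} = 2
G(24) = mex{2,1,2,1} = 0
G(25) = mex{0,2,0,2} = 1
G(26) = mex{1,0,1,0} = 2
P-positions are exactly the n with G(n) = 0.

0, 3, 6, 9, 12, 15, 18, 21, 24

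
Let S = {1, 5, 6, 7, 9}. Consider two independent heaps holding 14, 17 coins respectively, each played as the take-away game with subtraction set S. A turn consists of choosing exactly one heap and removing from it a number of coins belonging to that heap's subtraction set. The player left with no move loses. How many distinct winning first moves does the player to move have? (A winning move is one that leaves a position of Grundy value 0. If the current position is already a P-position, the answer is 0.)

4

All heaps use S = {1, 5, 6, 7, 9}:
n :  0  1  2  3  4  5  6  7  8  9 10 11 12 13 14 15 16 17
G :  0  1  0  1  0  1  2  3  2  3  2  3  0  1  0  1  0  1
Heap A: G(14) = 0.
Heap B: G(17) = 1.
Combined Grundy value = 0 ⊕ 1 = 1.
A winning move leaves total XOR = 0, i.e. changes one component's Grundy value g to g ⊕ X where X is the current total.
Heap A: need g' = 0⊕1 = 1. Options: 14−1→G=1, 14−5→G=3, 14−6→G=2, 14−7→G=3, 14−9→G=1. Hits: 2.
Heap B: need g' = 1⊕1 = 0. Options: 17−1→G=0, 17−5→G=0, 17−6→G=3, 17−7→G=2, 17−9→G=2. Hits: 2.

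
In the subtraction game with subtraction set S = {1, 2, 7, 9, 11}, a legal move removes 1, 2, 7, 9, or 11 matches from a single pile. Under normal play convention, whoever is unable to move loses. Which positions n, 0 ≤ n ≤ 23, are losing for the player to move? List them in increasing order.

0, 3, 6, 16, 19, 22

n :  0  1  2  3  4  5  6  7  8  9 10 11 12 13 14 15 16 17 18 19 20 21 22 23
G :  0  1  2  0  1  2  0  1  2  3  4  5  3  4  5  3  0  1  2  0  1  2  0  1
P-positions are exactly the n with G(n) = 0.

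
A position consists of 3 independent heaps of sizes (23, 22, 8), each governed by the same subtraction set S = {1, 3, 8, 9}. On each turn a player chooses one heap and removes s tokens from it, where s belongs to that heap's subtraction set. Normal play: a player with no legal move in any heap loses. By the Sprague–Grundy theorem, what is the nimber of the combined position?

3

All heaps use S = {1, 3, 8, 9}:
n :  0  1  2  3  4  5  6  7  8  9 10 11 12 13 14 15 16 17 18 19 20 21 22 23
G :  0  1  0  1  0  1  0  1  2  3  2  3  2  3  2  3  0  1  0  1  0  1  0  1
Heap A: G(23) = 1.
Heap B: G(22) = 0.
Heap C: G(8) = 2.
Combined Grundy value = 1 ⊕ 0 ⊕ 2 = 3.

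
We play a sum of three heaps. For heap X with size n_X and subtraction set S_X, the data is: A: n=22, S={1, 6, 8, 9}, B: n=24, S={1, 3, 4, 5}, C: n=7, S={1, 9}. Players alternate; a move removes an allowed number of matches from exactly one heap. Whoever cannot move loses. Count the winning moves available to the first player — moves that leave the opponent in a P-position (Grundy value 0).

0

Heap A, S = {1, 6, 8, 9}:
G(0) = 0
G(1) = mex{0} = 1
G(2) = mex{1} = 0
G(3) = mex{0} = 1
G(4) = mex{1} = 0
G(5) = mex{0} = 1
G(6) = mex{1,0} = 2
G(7) = mex{2,1} = 0
G(8) = mex{0,0,0} = 1
G(9) = mex{1,1,1,0} = 2
G(10) = mex{2,0,0,1} = 3
G(11) = mex{3,1,1,0} = 2
G(12) = mex{2,2,0,1} = 3
G(13) = mex{3,0,1,0} = 2
G(14) = mex{2,1,2,1} = 0
G(15) = mex{0,2,0,2} = 1
G(16) = mex{1,3,1,0} = 2
G(17) = mex{2,2,2,1} = 0
G(18) = mex{0,3,3,2} = 1
G(19) = mex{1,2,2,3} = 0
G(20) = mex{0,0,3,2} = 1
G(21) = mex{1,1,2,3} = 0
G(22) = mex{0,2,0,2} = 1
G_A(22) = 1.
Heap B, S = {1, 3, 4, 5}:
n :  0  1  2  3  4  5  6  7  8  9 10 11 12 13 14 15 16 17 18 19 20 21 22 23 24
G :  0  1  0  1  2  3  2  3  0  1  0  1  2  3  2  3  0  1  0  1  2  3  2  3  0
G_B(24) = 0.
Heap C, S = {1, 9}:
n : 0 1 2 3 4 5 6 7
G : 0 1 0 1 0 1 0 1
G_C(7) = 1.
Combined Grundy value = 1 ⊕ 0 ⊕ 1 = 0.
A winning move leaves total XOR = 0, i.e. changes one component's Grundy value g to g ⊕ X where X is the current total.
Heap A: target g' = 1⊕0 = 1, but every legal move changes the Grundy value (mex property), so 0 moves.
Heap B: target g' = 0⊕0 = 0, but every legal move changes the Grundy value (mex property), so 0 moves.
Heap C: target g' = 1⊕0 = 1, but every legal move changes the Grundy value (mex property), so 0 moves.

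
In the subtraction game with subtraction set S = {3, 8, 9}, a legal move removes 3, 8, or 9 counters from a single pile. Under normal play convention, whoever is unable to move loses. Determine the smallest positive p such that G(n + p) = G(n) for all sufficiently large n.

n :  0  1  2  3  4  5  6  7  8  9 10 11 12 13 14 15 16 17 18 19 20 21 22 23 24 25 26 27 28 29 30 31 32 33 34 35
G :  0  0  0  1  1  1  0  0  2  1  1  3  0  0  2  1  1  0  0  0  1  1  1  0  0  2  1  1  3  0  0  2  1  1  0  0
G(n+17) = G(n) holds for n = 0,…,8 (a full window of length max(S) = 9), so the sequence is purely periodic with period 17.

17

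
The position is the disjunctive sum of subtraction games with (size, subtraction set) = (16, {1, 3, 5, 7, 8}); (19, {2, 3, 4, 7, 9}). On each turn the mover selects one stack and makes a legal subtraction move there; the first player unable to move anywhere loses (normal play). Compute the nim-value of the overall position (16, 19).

0

Stack A, S = {1, 3, 5, 7, 8}:
n :  0  1  2  3  4  5  6  7  8  9 10 11 12 13 14 15 16
G :  0  1  0  1  0  1  0  1  2  3  2  3  2  3  2  0  1
G_A(16) = 1.
Stack B, S = {2, 3, 4, 7, 9}:
G(0) = 0
G(1) = mex{} = 0
G(2) = mex{0} = 1
G(3) = mex{0,0} = 1
G(4) = mex{1,0,0} = 2
G(5) = mex{1,1,0} = 2
G(6) = mex{2,1,1} = 0
G(7) = mex{2,2,1,0} = 3
G(8) = mex{0,2,2,0} = 1
G(9) = mex{3,0,2,1,0} = 4
G(10) = mex{1,3,0,1,0} = 2
G(11) = mex{4,1,3,2,1} = 0
G(12) = mex{2,4,1,2,1} = 0
G(13) = mex{0,2,4,0,2} = 1
G(14) = mex{0,0,2,3,2} = 1
G(15) = mex{1,0,0,1,0} = 2
G(16) = mex{1,1,0,4,3} = 2
G(17) = mex{2,1,1,2,1} = 0
G(18) = mex{2,2,1,0,4} = 3
G(19) = mex{0,2,2,0,2} = 1
G_B(19) = 1.
Combined Grundy value = 1 ⊕ 1 = 0.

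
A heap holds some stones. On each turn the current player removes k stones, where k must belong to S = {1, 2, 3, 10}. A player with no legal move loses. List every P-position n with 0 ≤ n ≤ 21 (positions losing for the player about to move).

n :  0  1  2  3  4  5  6  7  8  9 10 11 12 13 14 15 16 17 18 19 20 21
G :  0  1  2  3  0  1  2  3  0  1  2  3  0  1  2  3  0  1  2  3  0  1
P-positions are exactly the n with G(n) = 0.

0, 4, 8, 12, 16, 20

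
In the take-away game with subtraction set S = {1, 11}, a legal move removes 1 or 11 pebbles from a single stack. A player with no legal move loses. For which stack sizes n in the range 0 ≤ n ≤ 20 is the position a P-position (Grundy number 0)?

G(0) = 0
G(1) = mex{0} = 1
G(2) = mex{1} = 0
G(3) = mex{0} = 1
G(4) = mex{1} = 0
G(5) = mex{0} = 1
G(6) = mex{1} = 0
G(7) = mex{0} = 1
G(8) = mex{1} = 0
G(9) = mex{0} = 1
G(10) = mex{1} = 0
G(11) = mex{0,0} = 1
G(12) = mex{1,1} = 0
G(13) = mex{0,0} = 1
G(14) = mex{1,1} = 0
G(15) = mex{0,0} = 1
G(16) = mex{1,1} = 0
G(17) = mex{0,0} = 1
G(18) = mex{1,1} = 0
G(19) = mex{0,0} = 1
G(20) = mex{1,1} = 0
P-positions are exactly the n with G(n) = 0.

0, 2, 4, 6, 8, 10, 12, 14, 16, 18, 20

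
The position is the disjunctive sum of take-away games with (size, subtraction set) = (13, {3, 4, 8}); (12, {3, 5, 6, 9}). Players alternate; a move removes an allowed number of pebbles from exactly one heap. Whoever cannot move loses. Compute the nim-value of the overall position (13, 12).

Heap A, S = {3, 4, 8}:
n :  0  1  2  3  4  5  6  7  8  9 10 11 12 13
G :  0  0  0  1  1  1  2  0  2  3  1  3  0  0
G_A(13) = 0.
Heap B, S = {3, 5, 6, 9}:
n :  0  1  2  3  4  5  6  7  8  9 10 11 12
G :  0  0  0  1  1  1  2  2  2  3  3  3  0
G_B(12) = 0.
Combined Grundy value = 0 ⊕ 0 = 0.

0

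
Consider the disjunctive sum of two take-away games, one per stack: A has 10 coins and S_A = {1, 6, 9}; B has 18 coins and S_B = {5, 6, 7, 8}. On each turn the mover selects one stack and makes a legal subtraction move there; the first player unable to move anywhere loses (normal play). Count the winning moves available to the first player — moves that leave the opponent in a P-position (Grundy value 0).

Stack A, S = {1, 6, 9}:
n :  0  1  2  3  4  5  6  7  8  9 10
G :  0  1  0  1  0  1  2  0  1  2  3
G_A(10) = 3.
Stack B, S = {5, 6, 7, 8}:
n :  0  1  2  3  4  5  6  7  8  9 10 11 12 13 14 15 16 17 18
G :  0  0  0  0  0  1  1  1  1  1  2  2  2  0  0  0  0  0  1
G_B(18) = 1.
Combined Grundy value = 3 ⊕ 1 = 2.
A winning move leaves total XOR = 0, i.e. changes one component's Grundy value g to g ⊕ X where X is the current total.
Stack A: need g' = 3⊕2 = 1. Options: 10−1→G=2, 10−6→G=0, 10−9→G=1. Hits: 1.
Stack B: need g' = 1⊕2 = 3. Options: 18−5→G=0, 18−6→G=2, 18−7→G=2, 18−8→G=2. Hits: 0.

1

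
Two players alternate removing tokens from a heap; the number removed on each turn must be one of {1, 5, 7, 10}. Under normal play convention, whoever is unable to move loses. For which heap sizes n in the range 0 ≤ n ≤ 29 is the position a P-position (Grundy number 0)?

n :  0  1  2  3  4  5  6  7  8  9 10 11 12 13 14 15 16 17 18 19 20 21 22 23 24 25 26 27 28 29
G :  0  1  0  1  0  1  0  1  0  1  2  3  2  3  2  3  2  0  1  0  1  0  1  0  1  0  1  2  3  2
P-positions are exactly the n with G(n) = 0.

0, 2, 4, 6, 8, 17, 19, 21, 23, 25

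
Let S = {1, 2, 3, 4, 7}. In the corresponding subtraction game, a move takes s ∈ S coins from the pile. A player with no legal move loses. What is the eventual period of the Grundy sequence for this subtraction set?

5

n :  0  1  2  3  4  5  6  7  8  9 10 11 12 13 14
G :  0  1  2  3  4  0  1  2  3  4  0  1  2  3  4
G(n+5) = G(n) holds for n = 0,…,6 (a full window of length max(S) = 7), so the sequence is purely periodic with period 5.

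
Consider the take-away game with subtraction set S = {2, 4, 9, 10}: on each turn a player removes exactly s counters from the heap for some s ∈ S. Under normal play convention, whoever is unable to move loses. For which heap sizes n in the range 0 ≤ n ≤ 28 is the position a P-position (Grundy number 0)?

0, 1, 6, 7, 12, 13, 18, 19, 24, 25

G(0) = 0
G(1) = mex{} = 0
G(2) = mex{0} = 1
G(3) = mex{0} = 1
G(4) = mex{1,0} = 2
G(5) = mex{1,0} = 2
G(6) = mex{2,1} = 0
G(7) = mex{2,1} = 0
G(8) = mex{0,2} = 1
G(9) = mex{0,2,0} = 1
G(10) = mex{1,0,0,0} = 2
G(11) = mex{1,0,1,0} = 2
G(12) = mex{2,1,1,1} = 0
G(13) = mex{2,1,2,1} = 0
G(14) = mex{0,2,2,2} = 1
G(15) = mex{0,2,0,2} = 1
G(16) = mex{1,0,0,0} = 2
G(17) = mex{1,0,1,0} = 2
G(18) = mex{2,1,1,1} = 0
G(19) = mex{2,1,2,1} = 0
G(20) = mex{0,2,2,2} = 1
G(21) = mex{0,2,0,2} = 1
G(22) = mex{1,0,0,0} = 2
G(23) = mex{1,0,1,0} = 2
G(24) = mex{2,1,1,1} = 0
G(25) = mex{2,1,2,1} = 0
G(26) = mex{0,2,2,2} = 1
G(27) = mex{0,2,0,2} = 1
G(28) = mex{1,0,0,0} = 2
P-positions are exactly the n with G(n) = 0.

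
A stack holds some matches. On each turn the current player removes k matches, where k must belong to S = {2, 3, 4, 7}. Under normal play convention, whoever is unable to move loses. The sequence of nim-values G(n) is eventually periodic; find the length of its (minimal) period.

n :  0  1  2  3  4  5  6  7  8  9 10 11 12 13 14 15 16 17 18 19 20 21 22 23
G :  0  0  1  1  2  2  0  3  1  4  2  0  0  1  1  2  2  0  3  1  4  2  0  0
G(n+11) = G(n) holds for n = 0,…,6 (a full window of length max(S) = 7), so the sequence is purely periodic with period 11.

11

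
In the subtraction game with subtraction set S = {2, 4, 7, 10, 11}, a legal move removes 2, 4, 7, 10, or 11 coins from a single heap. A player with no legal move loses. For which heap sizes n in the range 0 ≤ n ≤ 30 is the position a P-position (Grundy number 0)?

n :  0  1  2  3  4  5  6  7  8  9 10 11 12 13 14 15 16 17 18 19 20 21 22 23 24 25 26 27 28 29 30
G :  0  0  1  1  2  2  0  3  1  0  2  1  3  2  0  0  1  1  2  2  3  3  4  0  5  1  3  2  0  0  1
P-positions are exactly the n with G(n) = 0.

0, 1, 6, 9, 14, 15, 23, 28, 29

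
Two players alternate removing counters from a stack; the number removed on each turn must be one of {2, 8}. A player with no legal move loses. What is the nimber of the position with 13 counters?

n :  0  1  2  3  4  5  6  7  8  9 10 11 12 13
G :  0  0  1  1  0  0  1  1  2  2  0  0  1  1

1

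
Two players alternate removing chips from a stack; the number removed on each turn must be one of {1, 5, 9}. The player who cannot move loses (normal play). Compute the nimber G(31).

1

n :  0  1  2  3  4  5  6  7  8  9 10 11 12 13 14 15 16 17 18 19 20 21 22 23 24 25 26 27 28 29 30 31
G :  0  1  0  1  0  1  0  1  0  1  0  1  0  1  0  1  0  1  0  1  0  1  0  1  0  1  0  1  0  1  0  1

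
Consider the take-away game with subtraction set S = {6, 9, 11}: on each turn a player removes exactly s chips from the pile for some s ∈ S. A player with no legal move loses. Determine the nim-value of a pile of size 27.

1

n :  0  1  2  3  4  5  6  7  8  9 10 11 12 13 14 15 16 17 18 19 20 21 22 23 24 25 26 27
G :  0  0  0  0  0  0  1  1  1  1  1  1  2  2  2  2  2  0  0  0  0  0  0  1  1  1  1  1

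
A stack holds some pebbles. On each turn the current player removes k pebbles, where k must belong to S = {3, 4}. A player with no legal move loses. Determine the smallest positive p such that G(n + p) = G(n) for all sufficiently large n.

n :  0  1  2  3  4  5  6  7  8  9 10 11 12 13 14 15
G :  0  0  0  1  1  1  2  0  0  0  1  1  1  2  0  0
G(n+7) = G(n) holds for n = 0,…,3 (a full window of length max(S) = 4), so the sequence is purely periodic with period 7.

7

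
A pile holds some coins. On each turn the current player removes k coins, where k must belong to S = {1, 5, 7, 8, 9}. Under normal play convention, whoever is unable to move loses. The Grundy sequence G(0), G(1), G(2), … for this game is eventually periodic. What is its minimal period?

G(0) = 0
G(1) = mex{0} = 1
G(2) = mex{1} = 0
G(3) = mex{0} = 1
G(4) = mex{1} = 0
G(5) = mex{0,0} = 1
G(6) = mex{1,1} = 0
G(7) = mex{0,0,0} = 1
G(8) = mex{1,1,1,0} = 2
G(9) = mex{2,0,0,1,0} = 3
G(10) = mex{3,1,1,0,1} = 2
G(11) = mex{2,0,0,1,0} = 3
G(12) = mex{3,1,1,0,1} = 2
G(13) = mex{2,2,0,1,0} = 3
G(14) = mex{3,3,1,0,1} = 2
G(15) = mex{2,2,2,1,0} = 3
G(16) = mex{3,3,3,2,1} = 0
G(17) = mex{0,2,2,3,2} = 1
G(18) = mex{1,3,3,2,3} = 0
G(19) = mex{0,2,2,3,2} = 1
G(20) = mex{1,3,3,2,3} = 0
G(21) = mex{0,0,2,3,2} = 1
G(22) = mex{1,1,3,2,3} = 0
G(23) = mex{0,0,0,3,2} = 1
G(24) = mex{1,1,1,0,3} = 2
G(25) = mex{2,0,0,1,0} = 3
G(26) = mex{3,1,1,0,1} = 2
G(27) = mex{2,0,0,1,0} = 3
G(28) = mex{3,1,1,0,1} = 2
G(29) = mex{2,2,0,1,0} = 3
G(30) = mex{3,3,1,0,1} = 2
G(31) = mex{2,2,2,1,0} = 3
G(32) = mex{3,3,3,2,1} = 0
G(33) = mex{0,2,2,3,2} = 1
G(n+16) = G(n) holds for n = 0,…,8 (a full window of length max(S) = 9), so the sequence is purely periodic with period 16.

16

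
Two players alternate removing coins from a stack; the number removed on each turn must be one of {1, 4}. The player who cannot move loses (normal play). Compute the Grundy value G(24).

G(0) = 0
G(1) = mex{0} = 1
G(2) = mex{1} = 0
G(3) = mex{0} = 1
G(4) = mex{1,0} = 2
G(5) = mex{2,1} = 0
G(6) = mex{0,0} = 1
G(7) = mex{1,1} = 0
G(8) = mex{0,2} = 1
G(9) = mex{1,0} = 2
G(10) = mex{2,1} = 0
G(11) = mex{0,0} = 1
G(12) = mex{1,1} = 0
G(13) = mex{0,2} = 1
G(14) = mex{1,0} = 2
G(15) = mex{2,1} = 0
G(16) = mex{0,0} = 1
G(17) = mex{1,1} = 0
G(18) = mex{0,2} = 1
G(19) = mex{1,0} = 2
G(20) = mex{2,1} = 0
G(21) = mex{0,0} = 1
G(22) = mex{1,1} = 0
G(23) = mex{0,2} = 1
G(24) = mex{1,0} = 2

2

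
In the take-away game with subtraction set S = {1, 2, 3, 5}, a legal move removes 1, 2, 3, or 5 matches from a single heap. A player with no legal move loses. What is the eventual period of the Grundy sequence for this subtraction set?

G(0) = 0
G(1) = mex{0} = 1
G(2) = mex{1,0} = 2
G(3) = mex{2,1,0} = 3
G(4) = mex{3,2,1} = 0
G(5) = mex{0,3,2,0} = 1
G(6) = mex{1,0,3,1} = 2
G(7) = mex{2,1,0,2} = 3
G(8) = mex{3,2,1,3} = 0
G(9) = mex{0,3,2,0} = 1
G(10) = mex{1,0,3,1} = 2
G(11) = mex{2,1,0,2} = 3
G(12) = mex{3,2,1,3} = 0
G(13) = mex{0,3,2,0} = 1
G(14) = mex{1,0,3,1} = 2
G(n+4) = G(n) holds for n = 0,…,4 (a full window of length max(S) = 5), so the sequence is purely periodic with period 4.

4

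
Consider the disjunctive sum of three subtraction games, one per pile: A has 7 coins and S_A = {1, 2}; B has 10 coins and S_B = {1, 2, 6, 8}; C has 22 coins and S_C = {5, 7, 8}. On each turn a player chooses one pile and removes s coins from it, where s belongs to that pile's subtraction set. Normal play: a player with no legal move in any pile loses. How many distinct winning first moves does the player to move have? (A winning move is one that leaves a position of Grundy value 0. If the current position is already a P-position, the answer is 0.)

Pile A, S = {1, 2}:
G(0) = 0
G(1) = mex{0} = 1
G(2) = mex{1,0} = 2
G(3) = mex{2,1} = 0
G(4) = mex{0,2} = 1
G(5) = mex{1,0} = 2
G(6) = mex{2,1} = 0
G(7) = mex{0,2} = 1
G_A(7) = 1.
Pile B, S = {1, 2, 6, 8}:
G(0) = 0
G(1) = mex{0} = 1
G(2) = mex{1,0} = 2
G(3) = mex{2,1} = 0
G(4) = mex{0,2} = 1
G(5) = mex{1,0} = 2
G(6) = mex{2,1,0} = 3
G(7) = mex{3,2,1} = 0
G(8) = mex{0,3,2,0} = 1
G(9) = mex{1,0,0,1} = 2
G(10) = mex{2,1,1,2} = 0
G_B(10) = 0.
Pile C, S = {5, 7, 8}:
G(0) = 0
G(1) = mex{} = 0
G(2) = mex{} = 0
G(3) = mex{} = 0
G(4) = mex{} = 0
G(5) = mex{0} = 1
G(6) = mex{0} = 1
G(7) = mex{0,0} = 1
G(8) = mex{0,0,0} = 1
G(9) = mex{0,0,0} = 1
G(10) = mex{1,0,0} = 2
G(11) = mex{1,0,0} = 2
G(12) = mex{1,1,0} = 2
G(13) = mex{1,1,1} = 0
G(14) = mex{1,1,1} = 0
G(15) = mex{2,1,1} = 0
G(16) = mex{2,1,1} = 0
G(17) = mex{2,2,1} = 0
G(18) = mex{0,2,2} = 1
G(19) = mex{0,2,2} = 1
G(20) = mex{0,0,2} = 1
G(21) = mex{0,0,0} = 1
G(22) = mex{0,0,0} = 1
G_C(22) = 1.
Combined Grundy value = 1 ⊕ 0 ⊕ 1 = 0.
A winning move leaves total XOR = 0, i.e. changes one component's Grundy value g to g ⊕ X where X is the current total.
Pile A: target g' = 1⊕0 = 1, but every legal move changes the Grundy value (mex property), so 0 moves.
Pile B: target g' = 0⊕0 = 0, but every legal move changes the Grundy value (mex property), so 0 moves.
Pile C: target g' = 1⊕0 = 1, but every legal move changes the Grundy value (mex property), so 0 moves.

0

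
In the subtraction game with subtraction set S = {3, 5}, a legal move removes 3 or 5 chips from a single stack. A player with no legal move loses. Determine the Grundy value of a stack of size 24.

G(0) = 0
G(1) = mex{} = 0
G(2) = mex{} = 0
G(3) = mex{0} = 1
G(4) = mex{0} = 1
G(5) = mex{0,0} = 1
G(6) = mex{1,0} = 2
G(7) = mex{1,0} = 2
G(8) = mex{1,1} = 0
G(9) = mex{2,1} = 0
G(10) = mex{2,1} = 0
G(11) = mex{0,2} = 1
G(12) = mex{0,2} = 1
G(13) = mex{0,0} = 1
G(14) = mex{1,0} = 2
G(15) = mex{1,0} = 2
G(16) = mex{1,1} = 0
G(17) = mex{2,1} = 0
G(18) = mex{2,1} = 0
G(19) = mex{0,2} = 1
G(20) = mex{0,2} = 1
G(21) = mex{0,0} = 1
G(22) = mex{1,0} = 2
G(23) = mex{1,0} = 2
G(24) = mex{1,1} = 0

0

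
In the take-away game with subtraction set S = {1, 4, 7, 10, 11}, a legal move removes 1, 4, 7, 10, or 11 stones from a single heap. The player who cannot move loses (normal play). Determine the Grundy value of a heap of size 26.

2

n :  0  1  2  3  4  5  6  7  8  9 10 11 12 13 14 15 16 17 18 19 20 21 22 23 24 25 26
G :  0  1  0  1  2  0  1  2  0  1  2  3  2  3  0  1  3  0  1  3  0  1  0  1  2  3  2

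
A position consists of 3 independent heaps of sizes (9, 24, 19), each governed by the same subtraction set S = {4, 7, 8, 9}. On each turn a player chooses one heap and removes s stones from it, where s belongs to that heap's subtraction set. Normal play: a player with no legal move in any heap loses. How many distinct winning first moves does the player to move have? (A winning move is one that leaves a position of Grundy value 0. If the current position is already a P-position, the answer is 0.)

1

All heaps use S = {4, 7, 8, 9}:
G(0) = 0
G(1) = mex{} = 0
G(2) = mex{} = 0
G(3) = mex{} = 0
G(4) = mex{0} = 1
G(5) = mex{0} = 1
G(6) = mex{0} = 1
G(7) = mex{0,0} = 1
G(8) = mex{1,0,0} = 2
G(9) = mex{1,0,0,0} = 2
G(10) = mex{1,0,0,0} = 2
G(11) = mex{1,1,0,0} = 2
G(12) = mex{2,1,1,0} = 3
G(13) = mex{2,1,1,1} = 0
G(14) = mex{2,1,1,1} = 0
G(15) = mex{2,2,1,1} = 0
G(16) = mex{3,2,2,1} = 0
G(17) = mex{0,2,2,2} = 1
G(18) = mex{0,2,2,2} = 1
G(19) = mex{0,3,2,2} = 1
G(20) = mex{0,0,3,2} = 1
G(21) = mex{1,0,0,3} = 2
G(22) = mex{1,0,0,0} = 2
G(23) = mex{1,0,0,0} = 2
G(24) = mex{1,1,0,0} = 2
Heap A: G(9) = 2.
Heap B: G(24) = 2.
Heap C: G(19) = 1.
Combined Grundy value = 2 ⊕ 2 ⊕ 1 = 1.
A winning move leaves total XOR = 0, i.e. changes one component's Grundy value g to g ⊕ X where X is the current total.
Heap A: need g' = 2⊕1 = 3. Options: 9−4→G=1, 9−7→G=0, 9−8→G=0, 9−9→G=0. Hits: 0.
Heap B: need g' = 2⊕1 = 3. Options: 24−4→G=1, 24−7→G=1, 24−8→G=0, 24−9→G=0. Hits: 0.
Heap C: need g' = 1⊕1 = 0. Options: 19−4→G=0, 19−7→G=3, 19−8→G=2, 19−9→G=2. Hits: 1.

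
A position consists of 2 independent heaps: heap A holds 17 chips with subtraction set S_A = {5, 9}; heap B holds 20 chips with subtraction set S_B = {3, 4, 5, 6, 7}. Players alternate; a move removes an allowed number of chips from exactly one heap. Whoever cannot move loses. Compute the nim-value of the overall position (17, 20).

Heap A, S = {5, 9}:
G(0) = 0
G(1) = mex{} = 0
G(2) = mex{} = 0
G(3) = mex{} = 0
G(4) = mex{} = 0
G(5) = mex{0} = 1
G(6) = mex{0} = 1
G(7) = mex{0} = 1
G(8) = mex{0} = 1
G(9) = mex{0,0} = 1
G(10) = mex{1,0} = 2
G(11) = mex{1,0} = 2
G(12) = mex{1,0} = 2
G(13) = mex{1,0} = 2
G(14) = mex{1,1} = 0
G(15) = mex{2,1} = 0
G(16) = mex{2,1} = 0
G(17) = mex{2,1} = 0
G_A(17) = 0.
Heap B, S = {3, 4, 5, 6, 7}:
n :  0  1  2  3  4  5  6  7  8  9 10 11 12 13 14 15 16 17 18 19 20
G :  0  0  0  1  1  1  2  2  2  3  0  0  0  1  1  1  2  2  2  3  0
G_B(20) = 0.
Combined Grundy value = 0 ⊕ 0 = 0.

0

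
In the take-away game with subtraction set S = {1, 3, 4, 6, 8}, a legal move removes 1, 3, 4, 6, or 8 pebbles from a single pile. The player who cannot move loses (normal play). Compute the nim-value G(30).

0

G(0) = 0
G(1) = mex{0} = 1
G(2) = mex{1} = 0
G(3) = mex{0,0} = 1
G(4) = mex{1,1,0} = 2
G(5) = mex{2,0,1} = 3
G(6) = mex{3,1,0,0} = 2
G(7) = mex{2,2,1,1} = 0
G(8) = mex{0,3,2,0,0} = 1
G(9) = mex{1,2,3,1,1} = 0
G(10) = mex{0,0,2,2,0} = 1
G(11) = mex{1,1,0,3,1} = 2
G(12) = mex{2,0,1,2,2} = 3
G(13) = mex{3,1,0,0,3} = 2
G(14) = mex{2,2,1,1,2} = 0
G(15) = mex{0,3,2,0,0} = 1
G(16) = mex{1,2,3,1,1} = 0
G(17) = mex{0,0,2,2,0} = 1
G(18) = mex{1,1,0,3,1} = 2
G(19) = mex{2,0,1,2,2} = 3
G(20) = mex{3,1,0,0,3} = 2
G(21) = mex{2,2,1,1,2} = 0
G(22) = mex{0,3,2,0,0} = 1
G(23) = mex{1,2,3,1,1} = 0
G(24) = mex{0,0,2,2,0} = 1
G(25) = mex{1,1,0,3,1} = 2
G(26) = mex{2,0,1,2,2} = 3
G(27) = mex{3,1,0,0,3} = 2
G(28) = mex{2,2,1,1,2} = 0
G(29) = mex{0,3,2,0,0} = 1
G(30) = mex{1,2,3,1,1} = 0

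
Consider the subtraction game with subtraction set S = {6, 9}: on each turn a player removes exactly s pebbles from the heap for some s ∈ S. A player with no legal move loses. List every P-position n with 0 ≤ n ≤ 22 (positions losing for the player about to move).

0, 1, 2, 3, 4, 5, 15, 16, 17, 18, 19, 20

n :  0  1  2  3  4  5  6  7  8  9 10 11 12 13 14 15 16 17 18 19 20 21 22
G :  0  0  0  0  0  0  1  1  1  1  1  1  2  2  2  0  0  0  0  0  0  1  1
P-positions are exactly the n with G(n) = 0.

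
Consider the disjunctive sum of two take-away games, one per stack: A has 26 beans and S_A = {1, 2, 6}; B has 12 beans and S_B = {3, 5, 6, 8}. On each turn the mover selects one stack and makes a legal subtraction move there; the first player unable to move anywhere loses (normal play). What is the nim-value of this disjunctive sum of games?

Stack A, S = {1, 2, 6}:
G(0) = 0
G(1) = mex{0} = 1
G(2) = mex{1,0} = 2
G(3) = mex{2,1} = 0
G(4) = mex{0,2} = 1
G(5) = mex{1,0} = 2
G(6) = mex{2,1,0} = 3
G(7) = mex{3,2,1} = 0
G(8) = mex{0,3,2} = 1
G(9) = mex{1,0,0} = 2
G(10) = mex{2,1,1} = 0
G(11) = mex{0,2,2} = 1
G(12) = mex{1,0,3} = 2
G(13) = mex{2,1,0} = 3
G(14) = mex{3,2,1} = 0
G(15) = mex{0,3,2} = 1
G(16) = mex{1,0,0} = 2
G(17) = mex{2,1,1} = 0
G(18) = mex{0,2,2} = 1
G(19) = mex{1,0,3} = 2
G(20) = mex{2,1,0} = 3
G(21) = mex{3,2,1} = 0
G(22) = mex{0,3,2} = 1
G(23) = mex{1,0,0} = 2
G(24) = mex{2,1,1} = 0
G(25) = mex{0,2,2} = 1
G(26) = mex{1,0,3} = 2
G_A(26) = 2.
Stack B, S = {3, 5, 6, 8}:
n :  0  1  2  3  4  5  6  7  8  9 10 11 12
G :  0  0  0  1  1  1  2  2  2  3  3  0  0
G_B(12) = 0.
Combined Grundy value = 2 ⊕ 0 = 2.

2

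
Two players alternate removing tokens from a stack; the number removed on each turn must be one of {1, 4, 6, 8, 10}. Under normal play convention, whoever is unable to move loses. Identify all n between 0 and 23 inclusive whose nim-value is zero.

n :  0  1  2  3  4  5  6  7  8  9 10 11 12 13 14 15 16 17 18 19 20 21 22 23
G :  0  1  0  1  2  0  1  0  1  2  3  2  3  4  0  1  0  1  2  0  1  0  1  2
P-positions are exactly the n with G(n) = 0.

0, 2, 5, 7, 14, 16, 19, 21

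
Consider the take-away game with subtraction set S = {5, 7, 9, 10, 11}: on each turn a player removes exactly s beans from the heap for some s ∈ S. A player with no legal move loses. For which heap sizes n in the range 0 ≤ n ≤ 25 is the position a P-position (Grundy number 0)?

G(0) = 0
G(1) = mex{} = 0
G(2) = mex{} = 0
G(3) = mex{} = 0
G(4) = mex{} = 0
G(5) = mex{0} = 1
G(6) = mex{0} = 1
G(7) = mex{0,0} = 1
G(8) = mex{0,0} = 1
G(9) = mex{0,0,0} = 1
G(10) = mex{1,0,0,0} = 2
G(11) = mex{1,0,0,0,0} = 2
G(12) = mex{1,1,0,0,0} = 2
G(13) = mex{1,1,0,0,0} = 2
G(14) = mex{1,1,1,0,0} = 2
G(15) = mex{2,1,1,1,0} = 3
G(16) = mex{2,1,1,1,1} = 0
G(17) = mex{2,2,1,1,1} = 0
G(18) = mex{2,2,1,1,1} = 0
G(19) = mex{2,2,2,1,1} = 0
G(20) = mex{3,2,2,2,1} = 0
G(21) = mex{0,2,2,2,2} = 1
G(22) = mex{0,3,2,2,2} = 1
G(23) = mex{0,0,2,2,2} = 1
G(24) = mex{0,0,3,2,2} = 1
G(25) = mex{0,0,0,3,2} = 1
P-positions are exactly the n with G(n) = 0.

0, 1, 2, 3, 4, 16, 17, 18, 19, 20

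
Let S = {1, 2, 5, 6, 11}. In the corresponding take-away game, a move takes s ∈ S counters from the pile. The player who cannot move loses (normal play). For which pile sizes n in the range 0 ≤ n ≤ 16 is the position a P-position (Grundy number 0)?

0, 3, 7, 10

G(0) = 0
G(1) = mex{0} = 1
G(2) = mex{1,0} = 2
G(3) = mex{2,1} = 0
G(4) = mex{0,2} = 1
G(5) = mex{1,0,0} = 2
G(6) = mex{2,1,1,0} = 3
G(7) = mex{3,2,2,1} = 0
G(8) = mex{0,3,0,2} = 1
G(9) = mex{1,0,1,0} = 2
G(10) = mex{2,1,2,1} = 0
G(11) = mex{0,2,3,2,0} = 1
G(12) = mex{1,0,0,3,1} = 2
G(13) = mex{2,1,1,0,2} = 3
G(14) = mex{3,2,2,1,0} = 4
G(15) = mex{4,3,0,2,1} = 5
G(16) = mex{5,4,1,0,2} = 3
P-positions are exactly the n with G(n) = 0.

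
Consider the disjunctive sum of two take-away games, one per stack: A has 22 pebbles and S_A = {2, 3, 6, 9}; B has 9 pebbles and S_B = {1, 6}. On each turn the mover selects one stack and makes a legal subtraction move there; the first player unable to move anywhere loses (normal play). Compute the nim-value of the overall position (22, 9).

Stack A, S = {2, 3, 6, 9}:
G(0) = 0
G(1) = mex{} = 0
G(2) = mex{0} = 1
G(3) = mex{0,0} = 1
G(4) = mex{1,0} = 2
G(5) = mex{1,1} = 0
G(6) = mex{2,1,0} = 3
G(7) = mex{0,2,0} = 1
G(8) = mex{3,0,1} = 2
G(9) = mex{1,3,1,0} = 2
G(10) = mex{2,1,2,0} = 3
G(11) = mex{2,2,0,1} = 3
G(12) = mex{3,2,3,1} = 0
G(13) = mex{3,3,1,2} = 0
G(14) = mex{0,3,2,0} = 1
G(15) = mex{0,0,2,3} = 1
G(16) = mex{1,0,3,1} = 2
G(17) = mex{1,1,3,2} = 0
G(18) = mex{2,1,0,2} = 3
G(19) = mex{0,2,0,3} = 1
G(20) = mex{3,0,1,3} = 2
G(21) = mex{1,3,1,0} = 2
G(22) = mex{2,1,2,0} = 3
G_A(22) = 3.
Stack B, S = {1, 6}:
n : 0 1 2 3 4 5 6 7 8 9
G : 0 1 0 1 0 1 2 0 1 0
G_B(9) = 0.
Combined Grundy value = 3 ⊕ 0 = 3.

3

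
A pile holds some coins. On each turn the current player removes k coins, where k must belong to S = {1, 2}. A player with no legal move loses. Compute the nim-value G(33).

n :  0  1  2  3  4  5  6  7  8  9 10 11 12 13 14 15 16 17 18 19 20 21 22 23 24 25 26 27 28 29 30 31 32 33
G :  0  1  2  0  1  2  0  1  2  0  1  2  0  1  2  0  1  2  0  1  2  0  1  2  0  1  2  0  1  2  0  1  2  0

0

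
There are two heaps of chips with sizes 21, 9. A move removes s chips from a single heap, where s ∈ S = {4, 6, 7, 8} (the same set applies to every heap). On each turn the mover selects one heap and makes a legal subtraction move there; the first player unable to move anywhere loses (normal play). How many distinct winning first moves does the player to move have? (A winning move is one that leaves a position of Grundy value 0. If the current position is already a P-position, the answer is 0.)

All heaps use S = {4, 6, 7, 8}:
G(0) = 0
G(1) = mex{} = 0
G(2) = mex{} = 0
G(3) = mex{} = 0
G(4) = mex{0} = 1
G(5) = mex{0} = 1
G(6) = mex{0,0} = 1
G(7) = mex{0,0,0} = 1
G(8) = mex{1,0,0,0} = 2
G(9) = mex{1,0,0,0} = 2
G(10) = mex{1,1,0,0} = 2
G(11) = mex{1,1,1,0} = 2
G(12) = mex{2,1,1,1} = 0
G(13) = mex{2,1,1,1} = 0
G(14) = mex{2,2,1,1} = 0
G(15) = mex{2,2,2,1} = 0
G(16) = mex{0,2,2,2} = 1
G(17) = mex{0,2,2,2} = 1
G(18) = mex{0,0,2,2} = 1
G(19) = mex{0,0,0,2} = 1
G(20) = mex{1,0,0,0} = 2
G(21) = mex{1,0,0,0} = 2
Heap A: G(21) = 2.
Heap B: G(9) = 2.
Combined Grundy value = 2 ⊕ 2 = 0.
A winning move leaves total XOR = 0, i.e. changes one component's Grundy value g to g ⊕ X where X is the current total.
Heap A: target g' = 2⊕0 = 2, but every legal move changes the Grundy value (mex property), so 0 moves.
Heap B: target g' = 2⊕0 = 2, but every legal move changes the Grundy value (mex property), so 0 moves.

0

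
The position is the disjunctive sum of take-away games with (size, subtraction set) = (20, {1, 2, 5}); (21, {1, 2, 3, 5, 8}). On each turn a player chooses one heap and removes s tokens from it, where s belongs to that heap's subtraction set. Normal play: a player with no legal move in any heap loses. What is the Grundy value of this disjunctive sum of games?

Heap A, S = {1, 2, 5}:
n :  0  1  2  3  4  5  6  7  8  9 10 11 12 13 14 15 16 17 18 19 20
G :  0  1  2  0  1  2  0  1  2  0  1  2  0  1  2  0  1  2  0  1  2
G_A(20) = 2.
Heap B, S = {1, 2, 3, 5, 8}:
G(0) = 0
G(1) = mex{0} = 1
G(2) = mex{1,0} = 2
G(3) = mex{2,1,0} = 3
G(4) = mex{3,2,1} = 0
G(5) = mex{0,3,2,0} = 1
G(6) = mex{1,0,3,1} = 2
G(7) = mex{2,1,0,2} = 3
G(8) = mex{3,2,1,3,0} = 4
G(9) = mex{4,3,2,0,1} = 5
G(10) = mex{5,4,3,1,2} = 0
G(11) = mex{0,5,4,2,3} = 1
G(12) = mex{1,0,5,3,0} = 2
G(13) = mex{2,1,0,4,1} = 3
G(14) = mex{3,2,1,5,2} = 0
G(15) = mex{0,3,2,0,3} = 1
G(16) = mex{1,0,3,1,4} = 2
G(17) = mex{2,1,0,2,5} = 3
G(18) = mex{3,2,1,3,0} = 4
G(19) = mex{4,3,2,0,1} = 5
G(20) = mex{5,4,3,1,2} = 0
G(21) = mex{0,5,4,2,3} = 1
G_B(21) = 1.
Combined Grundy value = 2 ⊕ 1 = 3.

3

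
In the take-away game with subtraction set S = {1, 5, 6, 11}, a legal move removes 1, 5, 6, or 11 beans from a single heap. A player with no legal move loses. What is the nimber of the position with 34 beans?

2

n :  0  1  2  3  4  5  6  7  8  9 10 11 12 13 14 15 16 17 18 19 20 21 22 23 24 25 26 27 28 29 30 31 32 33 34
G :  0  1  0  1  0  1  2  3  2  3  2  3  0  1  0  1  0  1  2  3  2  3  2  3  0  1  0  1  0  1  2  3  2  3  2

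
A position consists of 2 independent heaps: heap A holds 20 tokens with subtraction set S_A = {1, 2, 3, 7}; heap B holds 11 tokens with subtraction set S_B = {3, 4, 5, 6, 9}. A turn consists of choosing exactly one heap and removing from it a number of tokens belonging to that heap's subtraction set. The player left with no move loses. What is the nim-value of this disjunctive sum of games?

3

Heap A, S = {1, 2, 3, 7}:
n :  0  1  2  3  4  5  6  7  8  9 10 11 12 13 14 15 16 17 18 19 20
G :  0  1  2  3  0  1  2  3  0  1  2  3  0  1  2  3  0  1  2  3  0
G_A(20) = 0.
Heap B, S = {3, 4, 5, 6, 9}:
G(0) = 0
G(1) = mex{} = 0
G(2) = mex{} = 0
G(3) = mex{0} = 1
G(4) = mex{0,0} = 1
G(5) = mex{0,0,0} = 1
G(6) = mex{1,0,0,0} = 2
G(7) = mex{1,1,0,0} = 2
G(8) = mex{1,1,1,0} = 2
G(9) = mex{2,1,1,1,0} = 3
G(10) = mex{2,2,1,1,0} = 3
G(11) = mex{2,2,2,1,0} = 3
G_B(11) = 3.
Combined Grundy value = 0 ⊕ 3 = 3.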